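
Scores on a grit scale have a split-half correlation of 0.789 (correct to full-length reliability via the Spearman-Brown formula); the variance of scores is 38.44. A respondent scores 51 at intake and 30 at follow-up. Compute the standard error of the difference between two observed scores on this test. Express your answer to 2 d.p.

σ = 38.44^(1/2) = 6.2000
r_full = 2·0.789 / (1 + 0.789) ≈ 0.8821
SEM = 6.2000*√(1 − 0.8821) ≈ 2.1293
SE_diff = √2 * SEM ≈ 3.0112

3.01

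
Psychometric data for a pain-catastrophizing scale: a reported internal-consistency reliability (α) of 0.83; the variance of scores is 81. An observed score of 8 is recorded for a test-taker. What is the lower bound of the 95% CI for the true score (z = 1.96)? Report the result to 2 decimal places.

SD = √81 = 9.0000
The standard error of measurement is 9.0000*√(1 − 0.8300) ≈ 9.0000*0.4123 ≈ 3.7108.
Half-width = 1.96*3.7108 ≈ 7.2732
Lower bound: 8 − 7.2732 = 0.7268

0.73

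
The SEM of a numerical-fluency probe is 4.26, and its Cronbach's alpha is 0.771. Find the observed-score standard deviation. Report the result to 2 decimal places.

σ = SEM·(1 − r)^(−1/2) ≈ 4.26·2.0897 ≈ 8.9021

8.90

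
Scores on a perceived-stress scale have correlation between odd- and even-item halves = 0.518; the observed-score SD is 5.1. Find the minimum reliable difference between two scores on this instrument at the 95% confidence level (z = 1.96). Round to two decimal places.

Full-length reliability (Spearman-Brown) = 2(0.518)/(1+0.518) ≃ 0.682
SEM = 5.100 * √(1 − 0.682) = 5.100 * √0.318 ≃ 5.100 * 0.563 ≃ 2.874
SE_diff = SEM * √2 ≃ 2.874 * 1.414 ≃ 4.064
Smallest detectable difference = 1.96*4.064 ≃ 7.966

7.97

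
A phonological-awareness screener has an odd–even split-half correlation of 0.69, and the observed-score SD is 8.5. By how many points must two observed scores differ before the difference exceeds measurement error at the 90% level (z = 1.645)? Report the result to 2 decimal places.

8.47

Spearman-Brown: r = 2(0.69) / (1 + 0.69) = 1.38000 / 1.69000 ≈ 0.81657
The standard error of measurement is 8.50000*√(1 − 0.81657) ≈ 8.50000*0.42829 ≈ 3.64046.
SE_diff = SEM * √2 ≈ 3.64046 * 1.41421 ≈ 5.14839
Minimum reliable difference = 1.645 * SE_diff ≈ 1.645 * 5.14839 ≈ 8.46910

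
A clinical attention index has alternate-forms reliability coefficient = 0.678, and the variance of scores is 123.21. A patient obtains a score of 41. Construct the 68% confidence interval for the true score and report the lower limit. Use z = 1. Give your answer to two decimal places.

34.70

SD = √123.21 ≃ 11.100
SEM = 11.100·√(1 − 0.678) ≃ 6.299
Margin = 1 · 6.299 ≃ 6.299
Lower bound: 41 − 6.299 = 34.701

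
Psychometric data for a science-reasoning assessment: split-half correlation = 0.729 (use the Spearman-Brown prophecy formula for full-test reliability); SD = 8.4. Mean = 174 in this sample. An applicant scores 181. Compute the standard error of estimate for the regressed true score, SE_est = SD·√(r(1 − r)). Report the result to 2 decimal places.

3.05

Spearman-Brown: r = 2(0.729) / (1 + 0.729) = 1.458 / 1.729 ≈ 0.843
SE_est = SD · √(r(1 − r)) = 8.400 · √0.132 ≈ 8.400 · 0.364 ≈ 3.054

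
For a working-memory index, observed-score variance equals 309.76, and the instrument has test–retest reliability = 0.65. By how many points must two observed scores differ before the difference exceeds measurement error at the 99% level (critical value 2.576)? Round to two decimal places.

SD = √309.76 ≈ 17.60000
SEM = 17.60000·√(1 − 0.65000) ≈ 10.41230
Standard error of the difference = 10.41230·√2 ≈ 14.72522
Smallest detectable difference = 2.576·14.72522 ≈ 37.93216

37.93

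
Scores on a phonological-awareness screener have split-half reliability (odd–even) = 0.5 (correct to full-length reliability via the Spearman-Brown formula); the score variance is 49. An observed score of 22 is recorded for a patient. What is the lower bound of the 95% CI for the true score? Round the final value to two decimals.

σ = 49^(1/2) = 7.000
Spearman-Brown: r = 2(0.5) / (1 + 0.5) = 1.000 / 1.500 ≃ 0.667
The standard error of measurement is 7.000*√(1 − 0.667) ≃ 7.000*0.577 ≃ 4.041.
1.96 * SEM ≃ 7.921
Lower bound: 22 − 7.921 = 14.079

14.08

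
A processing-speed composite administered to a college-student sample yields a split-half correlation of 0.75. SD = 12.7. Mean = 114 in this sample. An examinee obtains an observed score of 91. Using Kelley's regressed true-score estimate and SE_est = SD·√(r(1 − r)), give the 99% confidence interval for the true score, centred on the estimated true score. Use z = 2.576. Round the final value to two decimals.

[82.84, 105.73]

r_full = 2·0.75 / (1 + 0.75) ≃ 0.857
T̂ = r·X + (1 − r)·M = 0.857×91 + 0.143×114 ≃ 78.000 + 16.286 ≃ 94.286
SE_est = SD × √(r(1 − r)) = 12.700 × √0.122 ≃ 12.700 × 0.350 ≃ 4.444
99% CI: 94.286 ± 11.448 ≃ (82.838, 105.734)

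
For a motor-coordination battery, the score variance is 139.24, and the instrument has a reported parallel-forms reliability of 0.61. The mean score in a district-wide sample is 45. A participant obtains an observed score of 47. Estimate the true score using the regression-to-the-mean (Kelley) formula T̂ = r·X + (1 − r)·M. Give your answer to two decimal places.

46.22

T̂ = 0.61000(47) + 0.39000(45) ≈ 46.22000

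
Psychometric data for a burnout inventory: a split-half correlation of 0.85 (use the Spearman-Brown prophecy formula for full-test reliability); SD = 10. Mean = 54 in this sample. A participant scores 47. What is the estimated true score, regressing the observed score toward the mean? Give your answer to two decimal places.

Spearman-Brown: r = 2(0.85) / (1 + 0.85) = 1.700 / 1.850 ≃ 0.919
Estimated true score = 0.919·47 + (1 − 0.919)·54 ≃ 47.568

47.57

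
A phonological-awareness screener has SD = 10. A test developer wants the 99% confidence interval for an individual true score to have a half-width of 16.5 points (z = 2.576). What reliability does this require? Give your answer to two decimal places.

0.59

SEM needed = half-width / z = 16.5/2.576 ≃ 6.405
Required reliability = 1 − (SEM/SD)² = 1 − 0.410 ≃ 0.590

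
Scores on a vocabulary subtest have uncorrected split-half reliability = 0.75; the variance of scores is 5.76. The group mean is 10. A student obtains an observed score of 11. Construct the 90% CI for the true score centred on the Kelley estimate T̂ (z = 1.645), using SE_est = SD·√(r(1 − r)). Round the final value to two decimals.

[9.48, 12.24]

σ = 5.76^(1/2) = 2.400
Spearman-Brown: r = 2(0.75) / (1 + 0.75) = 1.500 / 1.750 ≈ 0.857
T̂ = r·X + (1 − r)·M = 0.857*11 + 0.143*10 ≈ 9.429 + 1.429 ≈ 10.857
SE_est = SD * √(r(1 − r)) = 2.400 * √0.122 ≈ 2.400 * 0.350 ≈ 0.840
90% CI: 10.857 ± 1.382 ≈ (9.476, 12.239)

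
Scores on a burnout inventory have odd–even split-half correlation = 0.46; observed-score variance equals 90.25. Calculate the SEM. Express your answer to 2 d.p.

5.78

SD = √90.25 ≃ 9.50000
r_full = 2·0.46 / (1 + 0.46) ≃ 0.63014
The standard error of measurement is 9.50000*√(1 − 0.63014) ≃ 9.50000*0.60816 ≃ 5.77755.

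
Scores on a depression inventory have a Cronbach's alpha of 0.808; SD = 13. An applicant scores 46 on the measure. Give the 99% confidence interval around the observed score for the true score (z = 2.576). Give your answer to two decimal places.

The standard error of measurement is 13.0000*√(1 − 0.8080) ≈ 13.0000*0.4382 ≈ 5.6963.
Half-width = 2.576*5.6963 ≈ 14.6737
CI = 46 ± 14.6737 → [31.3263, 60.6737]

[31.33, 60.67]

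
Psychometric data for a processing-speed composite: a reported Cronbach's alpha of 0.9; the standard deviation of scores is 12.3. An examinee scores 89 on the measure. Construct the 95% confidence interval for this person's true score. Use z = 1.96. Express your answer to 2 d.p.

[81.38, 96.62]

SEM = 12.300 * √(1 − 0.900) = 12.300 * √0.100 ≃ 12.300 * 0.316 ≃ 3.890
Margin = 1.96 * 3.890 ≃ 7.624
Interval: (81.376, 96.624)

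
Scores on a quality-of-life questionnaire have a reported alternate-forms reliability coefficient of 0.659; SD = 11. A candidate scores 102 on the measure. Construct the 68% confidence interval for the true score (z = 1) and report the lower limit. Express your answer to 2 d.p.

SEM = 11.00000×√(1 − 0.65900) ≃ 6.42347
Margin = 1 × 6.42347 ≃ 6.42347
Lower bound: 102 − 6.42347 = 95.57653

95.58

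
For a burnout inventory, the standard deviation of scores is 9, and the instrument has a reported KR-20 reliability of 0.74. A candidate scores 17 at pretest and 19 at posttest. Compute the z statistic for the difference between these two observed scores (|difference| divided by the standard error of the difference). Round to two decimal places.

SEM = 9.000 · √(1 − 0.740) = 9.000 · √0.260 ≈ 9.000 · 0.510 ≈ 4.589
Standard error of the difference = 4.589·√2 ≈ 6.490
z = |17 − 19| / 6.490 = 2 / 6.490 ≈ 0.308

0.31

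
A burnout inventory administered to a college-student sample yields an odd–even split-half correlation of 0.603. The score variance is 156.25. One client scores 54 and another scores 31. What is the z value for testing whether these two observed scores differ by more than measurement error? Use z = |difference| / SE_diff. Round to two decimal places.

2.61

SD = √156.25 = 12.500
r_full = 2·0.603 / (1 + 0.603) ≃ 0.752
The standard error of measurement is 12.500×√(1 − 0.752) ≃ 12.500×0.498 ≃ 6.221.
Standard error of the difference = 6.221·√2 ≃ 8.797
z = 23 / 8.797 ≃ 2.614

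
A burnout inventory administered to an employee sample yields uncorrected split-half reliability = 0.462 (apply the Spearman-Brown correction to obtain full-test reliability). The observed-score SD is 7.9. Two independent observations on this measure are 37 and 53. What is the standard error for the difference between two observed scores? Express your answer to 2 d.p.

6.78

Spearman-Brown: r = 2(0.462) / (1 + 0.462) = 0.924 / 1.462 ≃ 0.632
The standard error of measurement is 7.900*√(1 − 0.632) ≃ 7.900*0.607 ≃ 4.792.
SE_diff = SEM * √2 ≃ 4.792 * 1.414 ≃ 6.777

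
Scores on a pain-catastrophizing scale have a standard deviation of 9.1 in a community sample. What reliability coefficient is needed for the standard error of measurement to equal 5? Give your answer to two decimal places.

0.70

r = 1 − (5.000/9.1)² ≈ 1 − 0.302 ≈ 0.698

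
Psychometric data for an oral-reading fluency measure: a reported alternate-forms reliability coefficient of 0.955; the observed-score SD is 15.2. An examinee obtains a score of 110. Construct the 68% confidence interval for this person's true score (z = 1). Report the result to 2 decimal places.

[106.78, 113.22]

The standard error of measurement is 15.200×√(1 − 0.955) ≃ 15.200×0.212 ≃ 3.224.
Margin = 1 × 3.224 ≃ 3.224
68% CI: 110 ± 3.224 = [106.776, 113.224]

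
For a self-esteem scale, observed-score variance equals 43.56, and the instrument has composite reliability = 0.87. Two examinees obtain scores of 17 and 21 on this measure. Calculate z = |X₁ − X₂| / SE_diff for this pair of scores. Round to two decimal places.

1.19

SD = √43.56 = 6.6000
SEM = 6.6000 * √(1 − 0.8700) = 6.6000 * √0.1300 ≃ 6.6000 * 0.3606 ≃ 2.3797
SE_diff = √2 * SEM ≃ 3.3654
z = |17 − 21| / 3.3654 = 4 / 3.3654 ≃ 1.1886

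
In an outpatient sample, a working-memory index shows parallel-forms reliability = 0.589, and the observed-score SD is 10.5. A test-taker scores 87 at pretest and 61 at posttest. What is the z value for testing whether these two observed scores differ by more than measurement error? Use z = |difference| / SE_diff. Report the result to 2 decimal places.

SEM = 10.5000 × √(1 − 0.5890) = 10.5000 × √0.4110 ≈ 10.5000 × 0.6411 ≈ 6.7315
SE_diff = √2 × SEM ≈ 9.5197
z = |87 − 61| / 9.5197 = 26 / 9.5197 ≈ 2.7312

2.73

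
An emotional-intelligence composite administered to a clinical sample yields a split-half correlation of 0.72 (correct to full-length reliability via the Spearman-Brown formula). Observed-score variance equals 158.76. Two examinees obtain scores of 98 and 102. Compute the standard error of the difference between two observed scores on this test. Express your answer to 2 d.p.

SD = √158.76 ≃ 12.600
r_full = 2·0.72 / (1 + 0.72) ≃ 0.837
SEM = 12.600 · √(1 − 0.837) = 12.600 · √0.163 ≃ 12.600 · 0.403 ≃ 5.084
Standard error of the difference = 5.084·√2 ≃ 7.190

7.19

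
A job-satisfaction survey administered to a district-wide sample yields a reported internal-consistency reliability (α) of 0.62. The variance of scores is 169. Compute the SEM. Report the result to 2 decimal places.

8.01

SD = √169 ≈ 13.000
SEM = 13.000 · √(1 − 0.620) = 13.000 · √0.380 ≈ 13.000 · 0.616 ≈ 8.014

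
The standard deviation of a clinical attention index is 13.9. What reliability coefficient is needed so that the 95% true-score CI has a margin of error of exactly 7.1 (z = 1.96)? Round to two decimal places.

0.93

SEM needed = half-width / z = 7.1/1.96 ≈ 3.622
r = 1 − (3.622/13.9)² ≈ 1 − 0.068 ≈ 0.932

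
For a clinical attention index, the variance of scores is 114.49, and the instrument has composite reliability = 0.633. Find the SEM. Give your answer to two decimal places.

6.48

SD = √114.49 ≈ 10.7000
SEM = 10.7000×√(1 − 0.6330) ≈ 6.4821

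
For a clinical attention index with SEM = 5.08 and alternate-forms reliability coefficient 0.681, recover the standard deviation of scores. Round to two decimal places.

σ = SEM·(1 − r)^(−1/2) ≈ 5.08×1.77054 ≈ 8.99432

8.99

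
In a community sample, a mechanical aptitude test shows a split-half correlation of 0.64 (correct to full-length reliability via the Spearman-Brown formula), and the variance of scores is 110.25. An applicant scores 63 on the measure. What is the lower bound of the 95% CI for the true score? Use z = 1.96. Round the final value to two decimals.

53.36

SD = √110.25 ≃ 10.500
Spearman-Brown: r = 2(0.64) / (1 + 0.64) = 1.280 / 1.640 ≃ 0.780
SEM = 10.500 · √(1 − 0.780) = 10.500 · √0.220 ≃ 10.500 · 0.469 ≃ 4.919
Half-width = 1.96·4.919 ≃ 9.642
Lower limit = 63 − 9.642 ≃ 53.358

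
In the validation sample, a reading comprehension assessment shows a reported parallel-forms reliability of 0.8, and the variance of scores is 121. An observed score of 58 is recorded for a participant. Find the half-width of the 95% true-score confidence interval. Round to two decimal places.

SD = √121 = 11.000
SEM = 11.000 × √(1 − 0.800) = 11.000 × √0.200 ≈ 11.000 × 0.447 ≈ 4.919
1.96 × SEM ≈ 9.642

9.64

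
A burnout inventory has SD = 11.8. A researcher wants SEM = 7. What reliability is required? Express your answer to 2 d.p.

0.65

r = 1 − (7.0000/11.8)² ≃ 1 − 0.3519 ≃ 0.6481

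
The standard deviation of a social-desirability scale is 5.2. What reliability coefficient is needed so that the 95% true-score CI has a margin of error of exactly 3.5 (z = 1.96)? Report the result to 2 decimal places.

0.88

SEM needed = half-width / z = 3.5/1.96 ≈ 1.7857
r = 1 − (1.7857/5.2)² ≈ 1 − 0.1179 ≈ 0.8821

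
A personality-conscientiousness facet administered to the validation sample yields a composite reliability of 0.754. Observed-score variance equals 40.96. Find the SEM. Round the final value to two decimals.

σ = 40.96^(1/2) = 6.4000
SEM = 6.4000 * √(1 − 0.7540) = 6.4000 * √0.2460 ≃ 6.4000 * 0.4960 ≃ 3.1743

3.17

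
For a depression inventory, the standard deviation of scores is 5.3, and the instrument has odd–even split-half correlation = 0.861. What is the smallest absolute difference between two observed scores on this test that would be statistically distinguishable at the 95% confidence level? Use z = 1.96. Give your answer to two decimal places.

Full-length reliability (Spearman-Brown) = 2(0.861)/(1+0.861) ≈ 0.92531
The standard error of measurement is 5.30000*√(1 − 0.92531) ≈ 5.30000*0.27330 ≈ 1.44847.
SE_diff = √2 * SEM ≈ 2.04845
Minimum reliable difference = 1.96 * SE_diff ≈ 1.96 * 2.04845 ≈ 4.01496

4.01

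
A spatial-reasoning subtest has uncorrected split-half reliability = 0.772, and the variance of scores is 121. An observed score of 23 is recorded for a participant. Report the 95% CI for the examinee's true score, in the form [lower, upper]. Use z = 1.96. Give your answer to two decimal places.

[15.27, 30.73]

SD = √121 = 11.0000
r_full = 2·0.772 / (1 + 0.772) ≈ 0.8713
SEM = 11.0000×√(1 − 0.8713) ≈ 3.9457
1.96 × SEM ≈ 7.7336
95% CI: 23 ± 7.7336 = [15.2664, 30.7336]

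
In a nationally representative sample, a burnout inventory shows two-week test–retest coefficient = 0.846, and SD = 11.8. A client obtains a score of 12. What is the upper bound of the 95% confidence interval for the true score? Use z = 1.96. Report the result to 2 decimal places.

The standard error of measurement is 11.800*√(1 − 0.846) ≃ 11.800*0.392 ≃ 4.631.
Half-width = 1.96*4.631 ≃ 9.076
Upper limit = 12 + 9.076 ≃ 21.076

21.08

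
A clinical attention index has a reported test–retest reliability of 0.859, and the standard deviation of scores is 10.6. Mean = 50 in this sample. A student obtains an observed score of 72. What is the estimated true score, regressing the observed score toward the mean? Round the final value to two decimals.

68.90

T̂ = r·X + (1 − r)·M = 0.8590×72 + 0.1410×50 = 61.8480 + 7.0500 ≈ 68.8980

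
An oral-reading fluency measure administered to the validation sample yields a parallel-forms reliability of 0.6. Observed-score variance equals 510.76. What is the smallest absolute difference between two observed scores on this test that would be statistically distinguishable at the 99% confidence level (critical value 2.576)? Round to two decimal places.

SD = √510.76 = 22.600
SEM = 22.600 · √(1 − 0.600) = 22.600 · √0.400 ≃ 22.600 · 0.632 ≃ 14.293
SE_diff = √2 · SEM ≃ 20.214
Minimum reliable difference = 2.576 · SE_diff ≃ 2.576 · 20.214 ≃ 52.071

52.07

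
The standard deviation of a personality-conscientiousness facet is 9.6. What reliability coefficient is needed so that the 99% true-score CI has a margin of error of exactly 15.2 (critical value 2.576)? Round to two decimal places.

0.62

Required SEM = 15.2 / 2.576 ≈ 5.90062
r = 1 − (SEM / SD)² = 1 − (5.90062 / 9.6)² ≈ 1 − 0.37779 ≈ 0.62221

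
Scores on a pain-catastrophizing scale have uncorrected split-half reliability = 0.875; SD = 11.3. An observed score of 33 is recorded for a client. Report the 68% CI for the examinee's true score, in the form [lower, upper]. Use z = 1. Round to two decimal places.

Full-length reliability (Spearman-Brown) = 2(0.875)/(1+0.875) ≃ 0.933
SEM = 11.300 × √(1 − 0.933) = 11.300 × √0.067 ≃ 11.300 × 0.258 ≃ 2.918
Half-width = 1×2.918 ≃ 2.918
Interval: (30.082, 35.918)

[30.08, 35.92]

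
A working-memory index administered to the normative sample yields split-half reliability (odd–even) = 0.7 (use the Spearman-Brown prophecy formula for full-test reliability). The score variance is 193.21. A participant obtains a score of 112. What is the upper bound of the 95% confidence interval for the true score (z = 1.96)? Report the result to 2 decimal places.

SD = √193.21 ≃ 13.90000
r_full = 2·0.7 / (1 + 0.7) ≃ 0.82353
SEM = 13.90000 · √(1 − 0.82353) = 13.90000 · √0.17647 ≃ 13.90000 · 0.42008 ≃ 5.83917
Half-width = 1.96·5.83917 ≃ 11.44477
Upper limit = 112 + 11.44477 ≃ 123.44477

123.44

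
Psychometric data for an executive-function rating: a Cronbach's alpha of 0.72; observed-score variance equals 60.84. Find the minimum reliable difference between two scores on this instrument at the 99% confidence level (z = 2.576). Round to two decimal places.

15.04

SD = √60.84 ≃ 7.8000
The standard error of measurement is 7.8000*√(1 − 0.7200) ≃ 7.8000*0.5292 ≃ 4.1274.
SE_diff = SEM * √2 ≃ 4.1274 * 1.4142 ≃ 5.8370
Smallest detectable difference = 2.576*5.8370 ≃ 15.0361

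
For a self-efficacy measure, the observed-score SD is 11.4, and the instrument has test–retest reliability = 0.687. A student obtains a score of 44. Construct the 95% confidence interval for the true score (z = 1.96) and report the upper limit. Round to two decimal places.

56.50

SEM = 11.400*√(1 − 0.687) ≈ 6.378
Margin = 1.96 * 6.378 ≈ 12.501
Upper bound: 44 + 12.501 = 56.501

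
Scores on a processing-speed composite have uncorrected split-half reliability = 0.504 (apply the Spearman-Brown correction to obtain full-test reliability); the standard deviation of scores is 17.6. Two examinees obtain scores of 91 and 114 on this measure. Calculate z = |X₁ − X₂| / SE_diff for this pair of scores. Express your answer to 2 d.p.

1.61

Spearman-Brown: r = 2(0.504) / (1 + 0.504) = 1.008 / 1.504 ≈ 0.670
SEM = 17.600 · √(1 − 0.670) = 17.600 · √0.330 ≈ 17.600 · 0.574 ≈ 10.107
SE_diff = √2 · SEM ≈ 14.294
z = 23 / 14.294 ≈ 1.609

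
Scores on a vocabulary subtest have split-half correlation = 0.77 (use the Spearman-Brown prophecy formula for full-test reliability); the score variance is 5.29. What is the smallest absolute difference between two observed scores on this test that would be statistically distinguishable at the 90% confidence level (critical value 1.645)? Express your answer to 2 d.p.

1.93

SD = √5.29 ≈ 2.3000
Spearman-Brown: r = 2(0.77) / (1 + 0.77) = 1.5400 / 1.7700 ≈ 0.8701
SEM = 2.3000×√(1 − 0.8701) ≈ 0.8291
SE_diff = √2 × SEM ≈ 1.1725
Minimum reliable difference = 1.645 × SE_diff ≈ 1.645 × 1.1725 ≈ 1.9288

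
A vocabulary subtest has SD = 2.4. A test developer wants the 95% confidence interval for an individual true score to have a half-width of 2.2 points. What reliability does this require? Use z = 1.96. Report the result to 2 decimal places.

0.78

Required SEM = 2.2 / 1.96 ≈ 1.1224
r = 1 − (1.1224/2.4)² ≈ 1 − 0.2187 ≈ 0.7813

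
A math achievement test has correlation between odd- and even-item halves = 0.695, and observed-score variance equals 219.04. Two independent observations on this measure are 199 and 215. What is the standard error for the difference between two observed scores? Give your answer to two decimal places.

8.88

SD = √219.04 = 14.800
r_full = 2·0.695 / (1 + 0.695) ≈ 0.820
The standard error of measurement is 14.800*√(1 − 0.820) ≈ 14.800*0.424 ≈ 6.278.
Standard error of the difference = 6.278·√2 ≈ 8.879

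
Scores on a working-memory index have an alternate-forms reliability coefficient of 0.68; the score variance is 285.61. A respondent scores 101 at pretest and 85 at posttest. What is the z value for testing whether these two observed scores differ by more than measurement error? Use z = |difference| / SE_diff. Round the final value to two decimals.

σ = 285.61^(1/2) = 16.900
SEM = 16.900 × √(1 − 0.680) = 16.900 × √0.320 ≈ 16.900 × 0.566 ≈ 9.560
SE_diff = √2 × SEM ≈ 13.520
z = 16 / 13.520 ≈ 1.183

1.18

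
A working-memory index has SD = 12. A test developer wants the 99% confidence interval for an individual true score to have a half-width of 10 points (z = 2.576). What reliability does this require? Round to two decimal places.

Required SEM = 10 / 2.576 ≃ 3.882
r = 1 − (SEM / SD)² = 1 − (3.882 / 12)² ≃ 1 − 0.105 ≃ 0.895

0.90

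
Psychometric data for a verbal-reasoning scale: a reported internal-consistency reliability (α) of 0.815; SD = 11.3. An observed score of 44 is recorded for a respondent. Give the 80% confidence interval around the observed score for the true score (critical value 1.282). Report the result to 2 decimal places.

SEM = 11.3000 * √(1 − 0.8150) = 11.3000 * √0.1850 ≈ 11.3000 * 0.4301 ≈ 4.8603
1.282 * SEM ≈ 6.2309
CI = 44 ± 6.2309 → [37.7691, 50.2309]

[37.77, 50.23]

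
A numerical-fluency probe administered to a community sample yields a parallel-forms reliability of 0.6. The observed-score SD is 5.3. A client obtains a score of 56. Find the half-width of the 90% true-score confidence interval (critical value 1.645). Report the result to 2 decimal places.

SEM = 5.300 × √(1 − 0.600) = 5.300 × √0.400 ≈ 5.300 × 0.632 ≈ 3.352
1.645 × SEM ≈ 5.514

5.51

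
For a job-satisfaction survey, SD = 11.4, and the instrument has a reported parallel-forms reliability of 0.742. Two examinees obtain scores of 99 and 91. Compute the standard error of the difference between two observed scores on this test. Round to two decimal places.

8.19

SEM = 11.400*√(1 − 0.742) ≈ 5.790
SE_diff = SEM * √2 ≈ 5.790 * 1.414 ≈ 8.189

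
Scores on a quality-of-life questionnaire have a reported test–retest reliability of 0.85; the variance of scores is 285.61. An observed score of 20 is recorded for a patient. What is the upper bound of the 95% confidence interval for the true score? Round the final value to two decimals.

32.83

SD = √285.61 ≈ 16.90000
SEM = 16.90000*√(1 − 0.85000) ≈ 6.54534
Half-width = 1.96*6.54534 ≈ 12.82887
Upper bound: 20 + 12.82887 = 32.82887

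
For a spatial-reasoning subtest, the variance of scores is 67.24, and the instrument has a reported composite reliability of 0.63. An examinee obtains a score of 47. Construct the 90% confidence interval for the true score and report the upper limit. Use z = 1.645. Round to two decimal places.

55.21

SD = √67.24 = 8.200
SEM = 8.200 · √(1 − 0.630) = 8.200 · √0.370 ≈ 8.200 · 0.608 ≈ 4.988
1.645 · SEM ≈ 8.205
Upper limit = 47 + 8.205 ≈ 55.205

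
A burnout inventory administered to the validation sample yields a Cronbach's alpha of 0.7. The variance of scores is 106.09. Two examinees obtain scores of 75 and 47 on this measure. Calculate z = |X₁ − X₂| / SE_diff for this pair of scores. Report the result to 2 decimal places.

3.51

SD = √106.09 = 10.30000
SEM = 10.30000 * √(1 − 0.70000) = 10.30000 * √0.30000 ≈ 10.30000 * 0.54772 ≈ 5.64154
Standard error of the difference = 5.64154·√2 ≈ 7.97835
z = 28 / 7.97835 ≈ 3.50950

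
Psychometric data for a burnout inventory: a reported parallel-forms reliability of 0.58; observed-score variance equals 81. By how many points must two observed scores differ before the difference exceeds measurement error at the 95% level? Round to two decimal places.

σ = 81^(1/2) = 9.00000
SEM = 9.00000 * √(1 − 0.58000) = 9.00000 * √0.42000 ≈ 9.00000 * 0.64807 ≈ 5.83267
SE_diff = √2 * SEM ≈ 8.24864
Minimum reliable difference = 1.96 * SE_diff ≈ 1.96 * 8.24864 ≈ 16.16733

16.17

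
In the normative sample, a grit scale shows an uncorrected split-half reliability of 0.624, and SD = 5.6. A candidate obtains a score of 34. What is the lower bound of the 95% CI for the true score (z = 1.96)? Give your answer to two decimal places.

Full-length reliability (Spearman-Brown) = 2(0.624)/(1+0.624) ≃ 0.7685
SEM = 5.6000 * √(1 − 0.7685) = 5.6000 * √0.2315 ≃ 5.6000 * 0.4812 ≃ 2.6946
Half-width = 1.96*2.6946 ≃ 5.2814
Lower bound: 34 − 5.2814 = 28.7186

28.72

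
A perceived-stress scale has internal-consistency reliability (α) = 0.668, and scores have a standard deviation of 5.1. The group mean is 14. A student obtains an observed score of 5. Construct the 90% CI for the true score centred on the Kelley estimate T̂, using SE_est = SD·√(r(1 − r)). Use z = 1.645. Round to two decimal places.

Estimated true score = 0.66800×5 + (1 − 0.66800)×14 ≈ 7.98800
SE_est = SD × √(r(1 − r)) = 5.10000 × √0.22178 ≈ 5.10000 × 0.47093 ≈ 2.40175
CI = 7.98800 ± 1.645 × 2.40175 → [4.03712, 11.93888]

[4.04, 11.94]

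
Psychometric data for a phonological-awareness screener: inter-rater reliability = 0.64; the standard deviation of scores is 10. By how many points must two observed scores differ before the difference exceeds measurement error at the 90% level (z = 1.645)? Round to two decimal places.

SEM = 10.0000 × √(1 − 0.6400) = 10.0000 × √0.3600 ≈ 10.0000 × 0.6000 ≈ 6.0000
Standard error of the difference = 6.0000·√2 ≈ 8.4853
Minimum reliable difference = 1.645 × SE_diff ≈ 1.645 × 8.4853 ≈ 13.9583

13.96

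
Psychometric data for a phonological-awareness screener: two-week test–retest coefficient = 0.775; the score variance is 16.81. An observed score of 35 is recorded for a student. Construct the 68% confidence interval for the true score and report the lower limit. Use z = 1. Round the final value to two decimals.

SD = √16.81 = 4.100
The standard error of measurement is 4.100·√(1 − 0.775) ≈ 4.100·0.474 ≈ 1.945.
Half-width = 1·1.945 ≈ 1.945
Lower limit = 35 − 1.945 ≈ 33.055

33.06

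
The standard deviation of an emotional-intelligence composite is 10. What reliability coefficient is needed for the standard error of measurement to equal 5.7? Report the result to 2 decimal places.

r = 1 − (5.7000/10)² ≃ 1 − 0.3249 ≃ 0.6751

0.68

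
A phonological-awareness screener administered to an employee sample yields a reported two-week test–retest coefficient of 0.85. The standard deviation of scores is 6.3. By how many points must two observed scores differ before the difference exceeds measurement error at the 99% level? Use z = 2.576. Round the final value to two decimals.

SEM = 6.30000 * √(1 − 0.85000) = 6.30000 * √0.15000 ≈ 6.30000 * 0.38730 ≈ 2.43998
SE_diff = √2 * SEM ≈ 3.45065
Minimum reliable difference = 2.576 * SE_diff ≈ 2.576 * 3.45065 ≈ 8.88888

8.89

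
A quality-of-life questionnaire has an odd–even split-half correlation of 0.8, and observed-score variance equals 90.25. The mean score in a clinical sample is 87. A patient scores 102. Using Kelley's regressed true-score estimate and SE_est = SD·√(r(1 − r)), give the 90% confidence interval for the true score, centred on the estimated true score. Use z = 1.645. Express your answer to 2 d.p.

SD = √90.25 ≈ 9.50000
Full-length reliability (Spearman-Brown) = 2(0.8)/(1+0.8) ≈ 0.88889
T̂ = 0.88889(102) + 0.11111(87) ≈ 100.33333
SE_est = SD * √(r(1 − r)) = 9.50000 * √0.09877 ≈ 9.50000 * 0.31427 ≈ 2.98556
CI = 100.33333 ± 1.645 * 2.98556 → [95.42208, 105.24458]

[95.42, 105.24]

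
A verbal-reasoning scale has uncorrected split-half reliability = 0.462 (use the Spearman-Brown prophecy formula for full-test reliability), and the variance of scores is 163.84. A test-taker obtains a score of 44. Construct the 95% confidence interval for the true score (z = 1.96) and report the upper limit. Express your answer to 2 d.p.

SD = √163.84 = 12.80000
r_full = 2·0.462 / (1 + 0.462) ≈ 0.63201
SEM = 12.80000 × √(1 − 0.63201) = 12.80000 × √0.36799 ≈ 12.80000 × 0.60662 ≈ 7.76475
1.96 × SEM ≈ 15.21891
Upper limit = 44 + 15.21891 ≈ 59.21891

59.22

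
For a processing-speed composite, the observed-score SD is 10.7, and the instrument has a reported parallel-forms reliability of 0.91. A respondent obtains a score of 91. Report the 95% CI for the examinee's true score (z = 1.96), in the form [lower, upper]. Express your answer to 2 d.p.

SEM = 10.700·√(1 − 0.910) ≈ 3.210
Half-width = 1.96·3.210 ≈ 6.292
95% CI: 91 ± 6.292 = [84.708, 97.292]

[84.71, 97.29]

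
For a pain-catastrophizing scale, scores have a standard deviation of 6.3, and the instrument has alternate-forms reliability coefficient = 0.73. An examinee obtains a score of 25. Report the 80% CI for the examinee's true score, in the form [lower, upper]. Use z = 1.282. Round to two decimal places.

SEM = 6.300 * √(1 − 0.730) = 6.300 * √0.270 ≈ 6.300 * 0.520 ≈ 3.274
Margin = 1.282 * 3.274 ≈ 4.197
Interval: (20.803, 29.197)

[20.80, 29.20]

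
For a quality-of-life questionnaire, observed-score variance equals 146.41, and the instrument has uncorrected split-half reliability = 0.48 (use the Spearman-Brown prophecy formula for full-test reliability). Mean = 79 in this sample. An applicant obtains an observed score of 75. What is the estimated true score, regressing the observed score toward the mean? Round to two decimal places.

76.41

r_full = 2·0.48 / (1 + 0.48) ≈ 0.649
T̂ = 0.649(75) + 0.351(79) ≈ 76.405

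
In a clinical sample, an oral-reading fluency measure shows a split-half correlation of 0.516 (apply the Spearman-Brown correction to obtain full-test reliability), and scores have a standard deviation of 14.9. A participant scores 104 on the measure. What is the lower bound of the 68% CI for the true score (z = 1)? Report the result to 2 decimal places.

95.58

r_full = 2·0.516 / (1 + 0.516) ≈ 0.681
The standard error of measurement is 14.900×√(1 − 0.681) ≈ 14.900×0.565 ≈ 8.419.
1 × SEM ≈ 8.419
Lower bound: 104 − 8.419 = 95.581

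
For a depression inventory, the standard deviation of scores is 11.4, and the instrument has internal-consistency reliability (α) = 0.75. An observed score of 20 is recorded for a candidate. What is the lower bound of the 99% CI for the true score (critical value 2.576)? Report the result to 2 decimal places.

SEM = 11.4000 · √(1 − 0.7500) = 11.4000 · √0.2500 ≈ 11.4000 · 0.5000 ≈ 5.7000
Margin = 2.576 · 5.7000 ≈ 14.6832
Lower limit = 20 − 14.6832 ≈ 5.3168

5.32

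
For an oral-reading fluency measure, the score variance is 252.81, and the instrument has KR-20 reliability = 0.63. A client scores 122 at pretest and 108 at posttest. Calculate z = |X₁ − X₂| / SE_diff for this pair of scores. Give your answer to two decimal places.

1.02

SD = √252.81 = 15.900
The standard error of measurement is 15.900*√(1 − 0.630) ≈ 15.900*0.608 ≈ 9.672.
SE_diff = SEM * √2 ≈ 9.672 * 1.414 ≈ 13.678
z = |122 − 108| / 13.678 = 14 / 13.678 ≈ 1.024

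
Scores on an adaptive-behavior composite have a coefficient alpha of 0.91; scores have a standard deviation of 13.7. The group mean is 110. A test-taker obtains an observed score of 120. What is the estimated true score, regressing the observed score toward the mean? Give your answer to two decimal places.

119.10

T̂ = 0.9100(120) + 0.0900(110) ≈ 119.1000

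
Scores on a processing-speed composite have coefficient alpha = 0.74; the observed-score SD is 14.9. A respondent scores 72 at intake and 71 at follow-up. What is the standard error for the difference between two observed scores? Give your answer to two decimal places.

The standard error of measurement is 14.9000*√(1 − 0.7400) ≈ 14.9000*0.5099 ≈ 7.5975.
SE_diff = SEM * √2 ≈ 7.5975 * 1.4142 ≈ 10.7445

10.74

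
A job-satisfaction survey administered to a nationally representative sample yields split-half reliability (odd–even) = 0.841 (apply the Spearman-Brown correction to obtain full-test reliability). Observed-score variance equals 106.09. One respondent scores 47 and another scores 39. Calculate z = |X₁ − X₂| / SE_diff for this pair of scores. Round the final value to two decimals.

1.87

σ = 106.09^(1/2) = 10.30000
Spearman-Brown: r = 2(0.841) / (1 + 0.841) = 1.68200 / 1.84100 ≈ 0.91363
SEM = 10.30000 · √(1 − 0.91363) = 10.30000 · √0.08637 ≈ 10.30000 · 0.29388 ≈ 3.02698
SE_diff = √2 · SEM ≈ 4.28079
z = 8 / 4.28079 ≈ 1.86881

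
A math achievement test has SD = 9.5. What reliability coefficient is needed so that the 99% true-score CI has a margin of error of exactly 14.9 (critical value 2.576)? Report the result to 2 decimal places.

Required SEM = 14.9 / 2.576 ≈ 5.7842
r = 1 − (SEM / SD)² = 1 − (5.7842 / 9.5)² ≈ 1 − 0.3707 ≈ 0.6293

0.63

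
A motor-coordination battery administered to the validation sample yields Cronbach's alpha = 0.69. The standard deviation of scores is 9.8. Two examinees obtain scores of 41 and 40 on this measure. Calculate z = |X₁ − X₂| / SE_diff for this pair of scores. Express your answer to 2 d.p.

SEM = 9.8000 × √(1 − 0.6900) = 9.8000 × √0.3100 ≈ 9.8000 × 0.5568 ≈ 5.4564
SE_diff = SEM × √2 ≈ 5.4564 × 1.4142 ≈ 7.7165
z = 1 / 7.7165 ≈ 0.1296

0.13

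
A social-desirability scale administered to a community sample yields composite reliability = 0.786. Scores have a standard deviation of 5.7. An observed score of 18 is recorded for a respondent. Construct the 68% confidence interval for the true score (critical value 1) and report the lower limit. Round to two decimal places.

The standard error of measurement is 5.7000*√(1 − 0.7860) ≈ 5.7000*0.4626 ≈ 2.6368.
Half-width = 1*2.6368 ≈ 2.6368
Lower limit = 18 − 2.6368 ≈ 15.3632

15.36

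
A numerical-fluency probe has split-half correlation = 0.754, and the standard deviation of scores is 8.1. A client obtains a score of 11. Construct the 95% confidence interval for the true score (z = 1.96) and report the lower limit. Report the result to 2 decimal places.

5.05

r_full = 2·0.754 / (1 + 0.754) ≈ 0.8597
SEM = 8.1000 × √(1 − 0.8597) = 8.1000 × √0.1403 ≈ 8.1000 × 0.3745 ≈ 3.0335
Margin = 1.96 × 3.0335 ≈ 5.9456
Lower bound: 11 − 5.9456 = 5.0544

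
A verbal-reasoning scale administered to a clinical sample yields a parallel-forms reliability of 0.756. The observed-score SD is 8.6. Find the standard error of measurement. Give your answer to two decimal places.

The standard error of measurement is 8.6000*√(1 − 0.7560) ≈ 8.6000*0.4940 ≈ 4.2481.

4.25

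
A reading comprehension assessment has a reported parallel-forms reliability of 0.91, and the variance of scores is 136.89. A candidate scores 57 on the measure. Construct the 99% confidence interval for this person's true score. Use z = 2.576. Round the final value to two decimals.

[47.96, 66.04]

SD = √136.89 ≃ 11.700
SEM = 11.700 · √(1 − 0.910) = 11.700 · √0.090 ≃ 11.700 · 0.300 ≃ 3.510
Margin = 2.576 · 3.510 ≃ 9.042
CI = 57 ± 9.042 → [47.958, 66.042]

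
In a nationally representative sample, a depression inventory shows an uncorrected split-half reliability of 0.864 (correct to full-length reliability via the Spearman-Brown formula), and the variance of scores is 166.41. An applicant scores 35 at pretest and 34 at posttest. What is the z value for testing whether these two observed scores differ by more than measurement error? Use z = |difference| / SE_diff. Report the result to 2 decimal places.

σ = 166.41^(1/2) = 12.9000
Full-length reliability (Spearman-Brown) = 2(0.864)/(1+0.864) ≈ 0.9270
The standard error of measurement is 12.9000×√(1 − 0.9270) ≈ 12.9000×0.2701 ≈ 3.4845.
SE_diff = √2 × SEM ≈ 4.9278
z = |35 − 34| / 4.9278 = 1 / 4.9278 ≈ 0.2029

0.20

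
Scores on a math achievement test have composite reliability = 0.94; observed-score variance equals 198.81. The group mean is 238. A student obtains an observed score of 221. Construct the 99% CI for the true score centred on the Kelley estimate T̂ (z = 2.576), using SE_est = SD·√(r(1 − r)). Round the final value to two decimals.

[213.39, 230.65]

SD = √198.81 ≃ 14.1000
T̂ = r·X + (1 − r)·M = 0.9400×221 + 0.0600×238 = 207.7400 + 14.2800 ≃ 222.0200
SE_est = SD × √(r(1 − r)) = 14.1000 × √0.0564 ≃ 14.1000 × 0.2375 ≃ 3.3486
99% CI: 222.0200 ± 8.6259 ≃ (213.3941, 230.6459)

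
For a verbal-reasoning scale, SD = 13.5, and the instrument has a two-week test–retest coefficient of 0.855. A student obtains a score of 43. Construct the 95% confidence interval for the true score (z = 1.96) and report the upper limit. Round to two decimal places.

The standard error of measurement is 13.50000·√(1 − 0.85500) ≃ 13.50000·0.38079 ≃ 5.14065.
Margin = 1.96 · 5.14065 ≃ 10.07567
Upper bound: 43 + 10.07567 = 53.07567

53.08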